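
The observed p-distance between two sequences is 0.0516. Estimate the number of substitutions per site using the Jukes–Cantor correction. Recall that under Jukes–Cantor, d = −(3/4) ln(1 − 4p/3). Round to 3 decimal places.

d = −(3/4) ln(1 − 4p/3) = −0.75 ln(1 − 0.0688) = −0.75 ln(0.9312)
  = −0.75 × (-0.071281) = 0.053461 substitutions/site.

0.053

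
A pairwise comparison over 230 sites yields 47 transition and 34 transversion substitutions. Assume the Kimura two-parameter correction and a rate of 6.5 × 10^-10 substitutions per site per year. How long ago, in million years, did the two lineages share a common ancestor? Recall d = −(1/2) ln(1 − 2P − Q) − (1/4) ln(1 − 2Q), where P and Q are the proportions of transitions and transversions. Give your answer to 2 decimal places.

380.13

P = 47/230 ≈ 0.204348 and Q = 34/230 ≈ 0.147826.
Under the Kimura two-parameter model, d = −½ ln(1 − 2P − Q) − ¼ ln(1 − 2Q).
1 − 2P − Q = 0.443478, giving −½ ln(0.443478) = 0.406554.
1 − 2Q = 0.704348, giving −¼ ln(0.704348) = 0.087621.
d = 0.406554 + 0.087621 = 0.494175.
Under a molecular clock d = 2μt, so t = d/(2μ) = 0.494175 / (2 × 6.5 × 10^-10) = 380.13 million years.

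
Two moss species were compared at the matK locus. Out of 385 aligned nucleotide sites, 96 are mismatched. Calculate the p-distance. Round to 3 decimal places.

p = 96/385 = 0.249350… ≈ 0.249 (to 3 d.p.).

0.249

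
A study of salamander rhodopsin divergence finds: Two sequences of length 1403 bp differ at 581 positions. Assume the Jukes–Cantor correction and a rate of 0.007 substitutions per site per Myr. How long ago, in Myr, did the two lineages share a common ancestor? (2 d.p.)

43.03

p = 581/1403 ≈ 0.414113.
d = −(3/4) ln(1 − 4p/3) = −0.75 ln(1 − 0.552151) = −0.75 ln(0.447849)
  = −0.75 × (-0.803299) = 0.602474 substitutions/site.
Under a molecular clock d = 2μt, so t = d/(2μ) = 0.602474 / (2 × 0.007) = 43.03 Myr.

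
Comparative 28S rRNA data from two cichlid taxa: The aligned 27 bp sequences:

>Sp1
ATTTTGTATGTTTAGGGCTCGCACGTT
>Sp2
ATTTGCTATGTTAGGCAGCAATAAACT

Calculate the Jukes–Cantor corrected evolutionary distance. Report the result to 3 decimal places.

The sequences differ at 14 of 27 sites, so p = 14/27 ≈ 0.518519.
d = −(3/4) ln(1 − 4p/3) = −0.75 ln(1 − 0.691359) = −0.75 ln(0.308641)
  = −0.75 × (-1.175576) = 0.881682 substitutions/site.

0.882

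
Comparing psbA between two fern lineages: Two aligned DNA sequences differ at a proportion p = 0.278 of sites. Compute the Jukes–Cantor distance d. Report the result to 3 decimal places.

0.347

d = −(3/4) ln(1 − 4p/3) = −0.75 ln(1 − 0.370667) = −0.75 ln(0.629333)
  = −0.75 × (-0.463095) = 0.347321 substitutions/site.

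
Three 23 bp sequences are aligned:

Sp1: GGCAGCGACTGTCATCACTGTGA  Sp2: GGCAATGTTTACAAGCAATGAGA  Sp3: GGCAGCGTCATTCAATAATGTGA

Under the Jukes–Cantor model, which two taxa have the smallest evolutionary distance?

Sp1 and Sp3

Sp1–Sp2: 10/23 differ, p = 0.435, d = 0.650.
Sp1–Sp3: 6/23 differ, p = 0.261, d = 0.321.
Sp2–Sp3: 10/23 differ, p = 0.435, d = 0.650.
The smallest distance is between Sp1 and Sp3.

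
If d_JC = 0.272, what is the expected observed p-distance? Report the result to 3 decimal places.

0.228

p = (3/4)(1 − e^(−4d/3)) = 0.75 × (1 − e^(-0.362667)) = 0.75 × (1 − 0.695818) = 0.228137.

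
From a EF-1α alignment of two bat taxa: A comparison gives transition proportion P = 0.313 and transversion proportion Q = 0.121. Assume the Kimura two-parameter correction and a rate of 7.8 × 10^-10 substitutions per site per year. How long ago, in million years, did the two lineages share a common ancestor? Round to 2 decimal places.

Under the Kimura two-parameter model, d = −½ ln(1 − 2P − Q) − ¼ ln(1 − 2Q).
1 − 2P − Q = 0.253, giving −½ ln(0.253) = 0.687183.
1 − 2Q = 0.758, giving −¼ ln(0.758) = 0.069268.
d = 0.687183 + 0.069268 = 0.756451.
Under a molecular clock d = 2μt, so t = d/(2μ) = 0.756451 / (2 × 7.8 × 10^-10) = 484.90 million years.

484.90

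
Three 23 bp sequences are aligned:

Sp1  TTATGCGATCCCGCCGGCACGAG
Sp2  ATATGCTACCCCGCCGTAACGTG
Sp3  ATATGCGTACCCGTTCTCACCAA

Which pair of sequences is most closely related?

Sp1 and Sp2

Sp1–Sp2: 6/23 differ, p = 0.261, d = 0.321.
Sp1–Sp3: 9/23 differ, p = 0.391, d = 0.553.
Sp2–Sp3: 10/23 differ, p = 0.435, d = 0.650.
The smallest distance is between Sp1 and Sp2.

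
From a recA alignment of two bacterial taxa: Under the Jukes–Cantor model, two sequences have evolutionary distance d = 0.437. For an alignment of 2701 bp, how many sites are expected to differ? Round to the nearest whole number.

895

Invert JC69: p = (3/4)(1 − e^(−4d/3)) = 0.75 × (1 − e^(-0.582667)) = 0.75 × (1 − 0.558407) = 0.331195.
Expected differing sites = pL ≈ 0.331195 × 2701 = 894.557695 ≈ 895.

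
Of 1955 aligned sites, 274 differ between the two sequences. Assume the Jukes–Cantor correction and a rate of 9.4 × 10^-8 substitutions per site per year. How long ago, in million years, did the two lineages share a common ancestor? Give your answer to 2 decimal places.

0.83

p = 274/1955 ≈ 0.140153.
d = −(3/4) ln(1 − 4p/3) = −0.75 ln(1 − 0.186871) = −0.75 ln(0.813129)
  = −0.75 × (-0.206866) = 0.155150 substitutions/site.
Under a molecular clock d = 2μt, so t = d/(2μ) = 0.155150 / (2 × 9.4 × 10^-8) = 0.83 million years.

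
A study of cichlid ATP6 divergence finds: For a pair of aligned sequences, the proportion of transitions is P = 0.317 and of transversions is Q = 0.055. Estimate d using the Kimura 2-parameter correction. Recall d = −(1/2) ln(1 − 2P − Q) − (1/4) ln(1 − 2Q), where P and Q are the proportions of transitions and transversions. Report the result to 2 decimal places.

Under the Kimura two-parameter model, d = −½ ln(1 − 2P − Q) − ¼ ln(1 − 2Q).
1 − 2P − Q = 0.311, giving −½ ln(0.311) = 0.583981.
1 − 2Q = 0.89, giving −¼ ln(0.89) = 0.029133.
d = 0.583981 + 0.029133 = 0.613114.

0.61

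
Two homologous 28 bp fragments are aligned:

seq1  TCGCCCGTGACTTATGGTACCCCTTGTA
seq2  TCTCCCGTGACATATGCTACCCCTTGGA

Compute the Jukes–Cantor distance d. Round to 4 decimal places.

0.1585

The sequences differ at 4 of 28 sites (3, 12, 17, 27), so p = 4/28 ≈ 0.142857.
d = −(3/4) ln(1 − 4p/3) = −0.75 ln(1 − 0.190476) = −0.75 ln(0.809524)
  = −0.75 × (-0.211309) = 0.158482 substitutions/site.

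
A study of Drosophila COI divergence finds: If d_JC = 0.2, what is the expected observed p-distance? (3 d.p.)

0.176

p = (3/4)(1 − e^(−4d/3)) = 0.75 × (1 − e^(-0.266667)) = 0.75 × (1 − 0.765928) = 0.175554.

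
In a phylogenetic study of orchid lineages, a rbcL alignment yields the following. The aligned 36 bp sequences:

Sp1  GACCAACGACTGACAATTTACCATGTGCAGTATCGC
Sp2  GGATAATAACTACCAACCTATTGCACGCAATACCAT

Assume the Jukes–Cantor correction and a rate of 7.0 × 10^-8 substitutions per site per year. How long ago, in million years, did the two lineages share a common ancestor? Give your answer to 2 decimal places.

6.52

The sequences differ at 19 of 36 sites, so p = 19/36 ≈ 0.527778.
d = −(3/4) ln(1 − 4p/3) = −0.75 ln(1 − 0.703704) = −0.75 ln(0.296296)
  = −0.75 × (-1.216396) = 0.912297 substitutions/site.
Under a molecular clock d = 2μt, so t = d/(2μ) = 0.912297 / (2 × 7.0 × 10^-8) = 6.52 million years.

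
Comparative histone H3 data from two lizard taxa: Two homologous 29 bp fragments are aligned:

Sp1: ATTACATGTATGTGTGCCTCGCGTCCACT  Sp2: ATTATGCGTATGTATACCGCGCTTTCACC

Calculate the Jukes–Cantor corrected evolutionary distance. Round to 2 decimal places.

The sequences differ at 9 of 29 sites (5, 6, 7, 14, 16, 19, 23, 25, 29), so p = 9/29 ≈ 0.310345.
d = −(3/4) ln(1 − 4p/3) = −0.75 ln(1 − 0.413793) = −0.75 ln(0.586207)
  = −0.75 × (-0.534082) = 0.400562 substitutions/site.

0.40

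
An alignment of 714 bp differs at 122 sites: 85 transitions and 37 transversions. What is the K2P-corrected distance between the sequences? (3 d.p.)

P = 85/714 ≈ 0.119048 and Q = 37/714 ≈ 0.051821.
Under the Kimura two-parameter model, d = −½ ln(1 − 2P − Q) − ¼ ln(1 − 2Q).
1 − 2P − Q = 0.710083, giving −½ ln(0.710083) = 0.171187.
1 − 2Q = 0.896358, giving −¼ ln(0.896358) = 0.027354.
d = 0.171187 + 0.027354 = 0.198541.

0.199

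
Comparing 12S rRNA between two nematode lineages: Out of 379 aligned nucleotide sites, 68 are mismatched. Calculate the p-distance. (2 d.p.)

p = 68/379 = 0.179419… ≈ 0.18 (to 2 d.p.).

0.18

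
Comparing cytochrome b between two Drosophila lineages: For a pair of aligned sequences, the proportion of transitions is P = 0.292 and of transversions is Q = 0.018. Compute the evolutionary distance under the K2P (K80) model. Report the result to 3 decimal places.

0.470

Under the Kimura two-parameter model, d = −½ ln(1 − 2P − Q) − ¼ ln(1 − 2Q).
1 − 2P − Q = 0.398, giving −½ ln(0.398) = 0.460652.
1 − 2Q = 0.964, giving −¼ ln(0.964) = 0.009166.
d = 0.460652 + 0.009166 = 0.469818.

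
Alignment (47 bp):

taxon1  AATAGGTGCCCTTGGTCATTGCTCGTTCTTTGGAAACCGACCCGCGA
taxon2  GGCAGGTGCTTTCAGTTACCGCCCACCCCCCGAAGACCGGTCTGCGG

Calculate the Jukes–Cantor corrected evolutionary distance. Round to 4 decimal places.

The sequences differ at 23 of 47 sites, so p = 23/47 ≈ 0.489362.
d = −(3/4) ln(1 − 4p/3) = −0.75 ln(1 − 0.652483) = −0.75 ln(0.347517)
  = −0.75 × (-1.056942) = 0.792707 substitutions/site.

0.7927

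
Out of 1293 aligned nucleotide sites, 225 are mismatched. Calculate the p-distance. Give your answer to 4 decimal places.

p = 225/1293 = 0.174013… ≈ 0.1740 (to 4 d.p.).

0.1740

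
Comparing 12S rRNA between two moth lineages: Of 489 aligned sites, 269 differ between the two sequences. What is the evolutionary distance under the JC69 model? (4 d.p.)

p = 269/489 ≈ 0.550102.
d = −(3/4) ln(1 − 4p/3) = −0.75 ln(1 − 0.733469) = −0.75 ln(0.266531)
  = −0.75 × (-1.322265) = 0.991699 substitutions/site.

0.9917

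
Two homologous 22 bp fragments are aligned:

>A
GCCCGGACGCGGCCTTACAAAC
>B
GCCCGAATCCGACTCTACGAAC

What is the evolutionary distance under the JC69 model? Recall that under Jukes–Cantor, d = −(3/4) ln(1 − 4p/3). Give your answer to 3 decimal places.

0.414

The sequences differ at 7 of 22 sites (6, 8, 9, 12, 14, 15, 19), so p = 7/22 ≈ 0.318182.
d = −(3/4) ln(1 − 4p/3) = −0.75 ln(1 − 0.424243) = −0.75 ln(0.575757)
  = −0.75 × (-0.552070) = 0.414053 substitutions/site.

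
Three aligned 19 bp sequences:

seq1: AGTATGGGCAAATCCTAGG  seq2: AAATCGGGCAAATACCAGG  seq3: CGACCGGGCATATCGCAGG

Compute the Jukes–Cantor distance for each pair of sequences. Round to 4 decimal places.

d(seq1,seq2) = 0.4099, d(seq1,seq3) = 0.5068, d(seq2,seq3) = 0.4099

seq1–seq2: 6/19 sites differ → p ≈ 0.315789, d = −0.75 ln(1 − 0.421052) = 0.409907 ≈ 0.4099.
seq1–seq3: 7/19 sites differ → p ≈ 0.368421, d = −0.75 ln(1 − 0.491228) = 0.506816 ≈ 0.5068.
seq2–seq3: 6/19 sites differ → p ≈ 0.315789, d = −0.75 ln(1 − 0.421052) = 0.409907 ≈ 0.4099.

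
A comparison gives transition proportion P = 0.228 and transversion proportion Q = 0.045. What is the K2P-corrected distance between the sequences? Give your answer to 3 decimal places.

Under the Kimura two-parameter model, d = −½ ln(1 − 2P − Q) − ¼ ln(1 − 2Q).
1 − 2P − Q = 0.499, giving −½ ln(0.499) = 0.347575.
1 − 2Q = 0.91, giving −¼ ln(0.91) = 0.023578.
d = 0.347575 + 0.023578 = 0.371153.

0.371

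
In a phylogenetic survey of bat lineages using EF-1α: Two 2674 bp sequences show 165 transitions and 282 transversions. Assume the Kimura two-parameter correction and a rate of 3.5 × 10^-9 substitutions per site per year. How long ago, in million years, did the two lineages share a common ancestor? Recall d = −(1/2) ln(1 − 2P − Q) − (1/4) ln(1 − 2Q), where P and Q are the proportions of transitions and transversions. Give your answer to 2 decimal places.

P = 165/2674 ≈ 0.061705 and Q = 282/2674 ≈ 0.10546.
Under the Kimura two-parameter model, d = −½ ln(1 − 2P − Q) − ¼ ln(1 − 2Q).
1 − 2P − Q = 0.77113, giving −½ ln(0.77113) = 0.129949.
1 − 2Q = 0.78908, giving −¼ ln(0.78908) = 0.059222.
d = 0.129949 + 0.059222 = 0.189171.
Under a molecular clock d = 2μt, so t = d/(2μ) = 0.189171 / (2 × 3.5 × 10^-9) = 27.02 million years.

27.02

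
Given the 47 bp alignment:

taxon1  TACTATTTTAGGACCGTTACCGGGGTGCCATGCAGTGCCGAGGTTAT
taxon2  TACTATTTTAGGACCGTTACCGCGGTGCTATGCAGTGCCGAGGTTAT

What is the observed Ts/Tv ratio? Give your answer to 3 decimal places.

1.000

Transitions are A↔G and C↔T; transversions are all other mismatches.
Transitions: 1. Transversions: 1.
R = 1/1 = 1.000.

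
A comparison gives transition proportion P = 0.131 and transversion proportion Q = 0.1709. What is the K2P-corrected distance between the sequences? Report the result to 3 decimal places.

0.388

Under the Kimura two-parameter model, d = −½ ln(1 − 2P − Q) − ¼ ln(1 − 2Q).
1 − 2P − Q = 0.5671, giving −½ ln(0.5671) = 0.283610.
1 − 2Q = 0.6582, giving −¼ ln(0.6582) = 0.104562.
d = 0.283610 + 0.104562 = 0.388172.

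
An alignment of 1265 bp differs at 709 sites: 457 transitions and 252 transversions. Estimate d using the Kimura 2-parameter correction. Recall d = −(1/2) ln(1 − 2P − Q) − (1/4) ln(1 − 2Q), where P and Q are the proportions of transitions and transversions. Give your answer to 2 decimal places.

1.40

P = 457/1265 ≈ 0.361265 and Q = 252/1265 ≈ 0.199209.
Under the Kimura two-parameter model, d = −½ ln(1 − 2P − Q) − ¼ ln(1 − 2Q).
1 − 2P − Q = 0.078261, giving −½ ln(0.078261) = 1.273853.
1 − 2Q = 0.601582, giving −¼ ln(0.601582) = 0.127048.
d = 1.273853 + 0.127048 = 1.400901.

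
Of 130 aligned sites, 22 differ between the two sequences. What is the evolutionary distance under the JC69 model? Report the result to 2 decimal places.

0.19

p = 22/130 ≈ 0.169231.
d = −(3/4) ln(1 − 4p/3) = −0.75 ln(1 − 0.225641) = −0.75 ln(0.774359)
  = −0.75 × (-0.255720) = 0.191790 substitutions/site.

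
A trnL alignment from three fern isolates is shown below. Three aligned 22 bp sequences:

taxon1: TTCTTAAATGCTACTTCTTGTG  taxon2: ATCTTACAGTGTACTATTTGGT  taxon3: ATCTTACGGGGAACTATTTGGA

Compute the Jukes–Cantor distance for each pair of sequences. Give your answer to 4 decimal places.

taxon1–taxon2: 9/22 sites differ → p ≈ 0.409091, d = −0.75 ln(1 − 0.545455) = 0.591344 ≈ 0.5913.
taxon1–taxon3: 10/22 sites differ → p ≈ 0.454545, d = −0.75 ln(1 − 0.60606) = 0.698667 ≈ 0.6987.
taxon2–taxon3: 4/22 sites differ → p ≈ 0.181818, d = −0.75 ln(1 − 0.242424) = 0.208224 ≈ 0.2082.

d(taxon1,taxon2) = 0.5913, d(taxon1,taxon3) = 0.6987, d(taxon2,taxon3) = 0.2082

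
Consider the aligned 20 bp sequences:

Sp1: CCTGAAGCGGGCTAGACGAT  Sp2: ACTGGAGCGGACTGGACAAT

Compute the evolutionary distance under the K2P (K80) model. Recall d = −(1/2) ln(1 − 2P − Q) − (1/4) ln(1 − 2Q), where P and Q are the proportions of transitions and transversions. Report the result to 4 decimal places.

0.3253

Of 20 sites, 4 differences are transitions and 1 are transversions, so P = 4/20 = 0.2 and Q = 1/20 = 0.05.
Under the Kimura two-parameter model, d = −½ ln(1 − 2P − Q) − ¼ ln(1 − 2Q).
1 − 2P − Q = 0.55, giving −½ ln(0.55) = 0.298919.
1 − 2Q = 0.9, giving −¼ ln(0.9) = 0.026340.
d = 0.298919 + 0.026340 = 0.325259.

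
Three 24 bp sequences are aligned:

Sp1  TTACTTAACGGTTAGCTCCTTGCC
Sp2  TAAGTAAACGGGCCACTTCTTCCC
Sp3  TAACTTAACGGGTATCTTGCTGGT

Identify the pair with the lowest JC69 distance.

Sp1–Sp2: 9/24 differ, p = 0.375, d = 0.520.
Sp1–Sp3: 8/24 differ, p = 0.333, d = 0.441.
Sp2–Sp3: 10/24 differ, p = 0.417, d = 0.608.
The smallest distance is between Sp1 and Sp3.

Sp1 and Sp3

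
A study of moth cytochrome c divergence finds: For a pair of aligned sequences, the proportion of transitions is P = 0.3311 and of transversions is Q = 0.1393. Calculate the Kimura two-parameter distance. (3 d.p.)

Under the Kimura two-parameter model, d = −½ ln(1 − 2P − Q) − ¼ ln(1 − 2Q).
1 − 2P − Q = 0.1985, giving −½ ln(0.1985) = 0.808483.
1 − 2Q = 0.7214, giving −¼ ln(0.7214) = 0.081640.
d = 0.808483 + 0.081640 = 0.890123.

0.890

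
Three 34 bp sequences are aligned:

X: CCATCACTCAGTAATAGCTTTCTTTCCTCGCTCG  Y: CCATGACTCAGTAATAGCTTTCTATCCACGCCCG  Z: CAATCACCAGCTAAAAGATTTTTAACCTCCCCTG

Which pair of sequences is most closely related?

X–Y: 4/34 differ, p = 0.118, d = 0.128.
X–Z: 13/34 differ, p = 0.382, d = 0.535.
Y–Z: 13/34 differ, p = 0.382, d = 0.535.
The smallest distance is between X and Y.

X and Y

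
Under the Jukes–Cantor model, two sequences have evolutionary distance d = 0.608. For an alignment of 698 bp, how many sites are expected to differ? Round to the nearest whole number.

291

Invert JC69: p = (3/4)(1 − e^(−4d/3)) = 0.75 × (1 − e^(-0.810667)) = 0.75 × (1 − 0.444561) = 0.416579.
Expected differing sites = pL ≈ 0.416579 × 698 = 290.772142 ≈ 291.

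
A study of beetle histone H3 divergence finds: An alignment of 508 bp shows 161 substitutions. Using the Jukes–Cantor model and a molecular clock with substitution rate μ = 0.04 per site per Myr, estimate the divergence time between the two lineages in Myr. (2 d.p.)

p = 161/508 ≈ 0.316929.
d = −(3/4) ln(1 − 4p/3) = −0.75 ln(1 − 0.422572) = −0.75 ln(0.577428)
  = −0.75 × (-0.549172) = 0.411879 substitutions/site.
Under a molecular clock d = 2μt, so t = d/(2μ) = 0.411879 / (2 × 0.04) = 5.15 Myr.

5.15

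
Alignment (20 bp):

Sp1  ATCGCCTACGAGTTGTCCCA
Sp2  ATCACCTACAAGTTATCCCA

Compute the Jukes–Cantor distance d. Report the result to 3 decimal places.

0.167

The sequences differ at 3 of 20 sites (4, 10, 15), so p = 3/20 = 0.15.
d = −(3/4) ln(1 − 4p/3) = −0.75 ln(1 − 0.2) = −0.75 ln(0.8)
  = −0.75 × (-0.223144) = 0.167358 substitutions/site.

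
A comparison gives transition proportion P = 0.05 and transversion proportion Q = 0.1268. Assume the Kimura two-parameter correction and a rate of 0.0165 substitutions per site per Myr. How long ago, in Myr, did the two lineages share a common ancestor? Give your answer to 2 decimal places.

Under the Kimura two-parameter model, d = −½ ln(1 − 2P − Q) − ¼ ln(1 − 2Q).
1 − 2P − Q = 0.7732, giving −½ ln(0.7732) = 0.128609.
1 − 2Q = 0.7464, giving −¼ ln(0.7464) = 0.073123.
d = 0.128609 + 0.073123 = 0.201732.
Under a molecular clock d = 2μt, so t = d/(2μ) = 0.201732 / (2 × 0.0165) = 6.11 Myr.

6.11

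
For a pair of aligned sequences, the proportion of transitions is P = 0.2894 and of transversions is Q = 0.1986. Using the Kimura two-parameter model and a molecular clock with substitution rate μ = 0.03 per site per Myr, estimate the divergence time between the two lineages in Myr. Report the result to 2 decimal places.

Under the Kimura two-parameter model, d = −½ ln(1 − 2P − Q) − ¼ ln(1 − 2Q).
1 − 2P − Q = 0.2226, giving −½ ln(0.2226) = 0.751189.
1 − 2Q = 0.6028, giving −¼ ln(0.6028) = 0.126542.
d = 0.751189 + 0.126542 = 0.877731.
Under a molecular clock d = 2μt, so t = d/(2μ) = 0.877731 / (2 × 0.03) = 14.63 Myr.

14.63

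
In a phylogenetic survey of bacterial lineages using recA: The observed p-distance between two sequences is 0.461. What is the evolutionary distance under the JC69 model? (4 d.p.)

0.7152

d = −(3/4) ln(1 − 4p/3) = −0.75 ln(1 − 0.614667) = −0.75 ln(0.385333)
  = −0.75 × (-0.953647) = 0.715235 substitutions/site.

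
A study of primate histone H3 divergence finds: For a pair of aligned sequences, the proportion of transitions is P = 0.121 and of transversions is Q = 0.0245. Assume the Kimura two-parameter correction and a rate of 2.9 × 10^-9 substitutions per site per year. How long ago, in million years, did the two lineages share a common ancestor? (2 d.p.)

28.88

Under the Kimura two-parameter model, d = −½ ln(1 − 2P − Q) − ¼ ln(1 − 2Q).
1 − 2P − Q = 0.7335, giving −½ ln(0.7335) = 0.154964.
1 − 2Q = 0.951, giving −¼ ln(0.951) = 0.012560.
d = 0.154964 + 0.012560 = 0.167524.
Under a molecular clock d = 2μt, so t = d/(2μ) = 0.167524 / (2 × 2.9 × 10^-9) = 28.88 million years.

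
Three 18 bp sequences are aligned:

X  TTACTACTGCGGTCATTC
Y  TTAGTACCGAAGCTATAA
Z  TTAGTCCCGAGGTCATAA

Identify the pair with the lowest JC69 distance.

Y and Z

X–Y: 8/18 differ, p = 0.444, d = 0.673.
X–Z: 6/18 differ, p = 0.333, d = 0.441.
Y–Z: 4/18 differ, p = 0.222, d = 0.264.
The smallest distance is between Y and Z.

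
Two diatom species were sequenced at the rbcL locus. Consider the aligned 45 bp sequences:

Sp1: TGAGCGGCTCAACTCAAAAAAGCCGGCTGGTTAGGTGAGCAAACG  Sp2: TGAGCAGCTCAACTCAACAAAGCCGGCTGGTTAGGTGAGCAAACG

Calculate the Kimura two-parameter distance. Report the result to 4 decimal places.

0.0459

Of 45 sites, 1 differences are transitions and 1 are transversions, so P = 1/45 ≈ 0.022222 and Q = 1/45 ≈ 0.022222.
Under the Kimura two-parameter model, d = −½ ln(1 − 2P − Q) − ¼ ln(1 − 2Q).
1 − 2P − Q = 0.933334, giving −½ ln(0.933334) = 0.034496.
1 − 2Q = 0.955556, giving −¼ ln(0.955556) = 0.011365.
d = 0.034496 + 0.011365 = 0.045861.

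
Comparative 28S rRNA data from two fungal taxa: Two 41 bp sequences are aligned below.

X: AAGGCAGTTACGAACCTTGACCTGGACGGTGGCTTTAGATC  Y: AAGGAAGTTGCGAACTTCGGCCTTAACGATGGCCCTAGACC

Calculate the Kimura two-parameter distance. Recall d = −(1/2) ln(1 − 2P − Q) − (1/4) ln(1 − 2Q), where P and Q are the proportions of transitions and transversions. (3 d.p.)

0.360

Of 41 sites, 9 differences are transitions and 2 are transversions, so P = 9/41 ≈ 0.219512 and Q = 2/41 ≈ 0.04878.
Under the Kimura two-parameter model, d = −½ ln(1 − 2P − Q) − ¼ ln(1 − 2Q).
1 − 2P − Q = 0.512196, giving −½ ln(0.512196) = 0.334524.
1 − 2Q = 0.90244, giving −¼ ln(0.90244) = 0.025663.
d = 0.334524 + 0.025663 = 0.360187.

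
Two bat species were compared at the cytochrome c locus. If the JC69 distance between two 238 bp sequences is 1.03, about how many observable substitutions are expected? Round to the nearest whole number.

Invert JC69: p = (3/4)(1 − e^(−4d/3)) = 0.75 × (1 − e^(-1.373333)) = 0.75 × (1 − 0.253261) = 0.560054.
Expected differing sites = pL ≈ 0.560054 × 238 = 133.292852 ≈ 133.

133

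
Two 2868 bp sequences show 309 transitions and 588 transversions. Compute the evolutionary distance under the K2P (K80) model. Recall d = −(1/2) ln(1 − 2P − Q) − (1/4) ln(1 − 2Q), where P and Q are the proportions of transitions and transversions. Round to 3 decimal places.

P = 309/2868 ≈ 0.107741 and Q = 588/2868 ≈ 0.205021.
Under the Kimura two-parameter model, d = −½ ln(1 − 2P − Q) − ¼ ln(1 − 2Q).
1 − 2P − Q = 0.579497, giving −½ ln(0.579497) = 0.272797.
1 − 2Q = 0.589958, giving −¼ ln(0.589958) = 0.131926.
d = 0.272797 + 0.131926 = 0.404723.

0.405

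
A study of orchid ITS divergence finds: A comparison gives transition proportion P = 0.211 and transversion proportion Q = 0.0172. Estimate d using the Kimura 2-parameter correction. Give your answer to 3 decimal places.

0.298

Under the Kimura two-parameter model, d = −½ ln(1 − 2P − Q) − ¼ ln(1 − 2Q).
1 − 2P − Q = 0.5608, giving −½ ln(0.5608) = 0.289195.
1 − 2Q = 0.9656, giving −¼ ln(0.9656) = 0.008751.
d = 0.289195 + 0.008751 = 0.297946.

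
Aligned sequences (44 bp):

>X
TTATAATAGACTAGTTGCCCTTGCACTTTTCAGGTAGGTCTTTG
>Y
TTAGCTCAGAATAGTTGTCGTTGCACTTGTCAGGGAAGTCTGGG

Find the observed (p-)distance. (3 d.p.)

The sequences differ at 12 of 44 positions.
p = 12/44 = 0.272727… ≈ 0.273 (to 3 d.p.).

0.273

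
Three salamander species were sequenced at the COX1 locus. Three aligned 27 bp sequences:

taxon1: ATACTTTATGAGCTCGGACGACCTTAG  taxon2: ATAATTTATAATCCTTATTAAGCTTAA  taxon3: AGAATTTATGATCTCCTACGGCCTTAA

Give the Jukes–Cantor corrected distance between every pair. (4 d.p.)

taxon1–taxon2: 12/27 sites differ → p ≈ 0.444444, d = −0.75 ln(1 − 0.592592) = 0.673455 ≈ 0.6735.
taxon1–taxon3: 7/27 sites differ → p ≈ 0.259259, d = −0.75 ln(1 − 0.345679) = 0.318118 ≈ 0.3181.
taxon2–taxon3: 11/27 sites differ → p ≈ 0.407407, d = −0.75 ln(1 − 0.543209) = 0.587647 ≈ 0.5876.

d(taxon1,taxon2) = 0.6735, d(taxon1,taxon3) = 0.3181, d(taxon2,taxon3) = 0.5876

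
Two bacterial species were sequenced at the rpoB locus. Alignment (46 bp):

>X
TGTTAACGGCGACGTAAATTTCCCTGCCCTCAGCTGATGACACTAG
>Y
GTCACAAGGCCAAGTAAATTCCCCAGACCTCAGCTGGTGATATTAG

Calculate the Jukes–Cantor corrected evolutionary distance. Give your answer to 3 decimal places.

0.390

The sequences differ at 14 of 46 sites, so p = 14/46 ≈ 0.304348.
d = −(3/4) ln(1 − 4p/3) = −0.75 ln(1 − 0.405797) = −0.75 ln(0.594203)
  = −0.75 × (-0.520534) = 0.390401 substitutions/site.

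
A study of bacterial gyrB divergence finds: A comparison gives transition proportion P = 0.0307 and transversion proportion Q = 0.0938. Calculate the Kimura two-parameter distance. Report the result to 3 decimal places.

0.136

Under the Kimura two-parameter model, d = −½ ln(1 − 2P − Q) − ¼ ln(1 − 2Q).
1 − 2P − Q = 0.8448, giving −½ ln(0.8448) = 0.084328.
1 − 2Q = 0.8124, giving −¼ ln(0.8124) = 0.051941.
d = 0.084328 + 0.051941 = 0.136269.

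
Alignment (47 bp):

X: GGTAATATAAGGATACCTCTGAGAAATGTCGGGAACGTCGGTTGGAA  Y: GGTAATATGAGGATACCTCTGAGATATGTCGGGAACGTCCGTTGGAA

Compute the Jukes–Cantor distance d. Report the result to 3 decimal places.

The sequences differ at 3 of 47 sites (9, 25, 40), so p = 3/47 ≈ 0.06383.
d = −(3/4) ln(1 − 4p/3) = −0.75 ln(1 − 0.085107) = −0.75 ln(0.914893)
  = −0.75 × (-0.088948) = 0.066711 substitutions/site.

0.067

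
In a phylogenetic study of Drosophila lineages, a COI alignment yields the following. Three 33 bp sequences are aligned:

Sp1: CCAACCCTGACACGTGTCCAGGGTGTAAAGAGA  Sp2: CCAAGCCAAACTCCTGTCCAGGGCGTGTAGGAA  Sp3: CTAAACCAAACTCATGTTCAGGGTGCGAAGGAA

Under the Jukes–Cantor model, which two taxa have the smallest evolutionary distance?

Sp2 and Sp3

Sp1–Sp2: 10/33 differ, p = 0.303, d = 0.388.
Sp1–Sp3: 11/33 differ, p = 0.333, d = 0.441.
Sp2–Sp3: 7/33 differ, p = 0.212, d = 0.249.
The smallest distance is between Sp2 and Sp3.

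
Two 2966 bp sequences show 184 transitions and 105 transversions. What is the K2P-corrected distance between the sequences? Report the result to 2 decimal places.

0.11

P = 184/2966 ≈ 0.062036 and Q = 105/2966 ≈ 0.035401.
Under the Kimura two-parameter model, d = −½ ln(1 − 2P − Q) − ¼ ln(1 − 2Q).
1 − 2P − Q = 0.840527, giving −½ ln(0.840527) = 0.086863.
1 − 2Q = 0.929198, giving −¼ ln(0.929198) = 0.018358.
d = 0.086863 + 0.018358 = 0.105221.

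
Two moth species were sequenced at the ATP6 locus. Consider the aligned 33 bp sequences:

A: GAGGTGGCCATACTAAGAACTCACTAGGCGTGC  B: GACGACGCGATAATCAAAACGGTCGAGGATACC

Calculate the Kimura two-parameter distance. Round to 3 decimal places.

0.803

Of 33 sites, 1 differences are transitions and 14 are transversions, so P = 1/33 ≈ 0.030303 and Q = 14/33 ≈ 0.424242.
Under the Kimura two-parameter model, d = −½ ln(1 − 2P − Q) − ¼ ln(1 − 2Q).
1 − 2P − Q = 0.515152, giving −½ ln(0.515152) = 0.331647.
1 − 2Q = 0.151516, giving −¼ ln(0.151516) = 0.471766.
d = 0.331647 + 0.471766 = 0.803413.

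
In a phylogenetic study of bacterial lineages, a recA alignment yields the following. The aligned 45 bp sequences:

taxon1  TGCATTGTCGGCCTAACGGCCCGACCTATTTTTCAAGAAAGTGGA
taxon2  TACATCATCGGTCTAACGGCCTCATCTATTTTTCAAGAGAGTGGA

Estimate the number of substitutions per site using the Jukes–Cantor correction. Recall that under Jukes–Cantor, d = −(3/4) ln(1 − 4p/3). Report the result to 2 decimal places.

The sequences differ at 8 of 45 sites (2, 6, 7, 12, 22, 23, 25, 39), so p = 8/45 ≈ 0.177778.
d = −(3/4) ln(1 − 4p/3) = −0.75 ln(1 − 0.237037) = −0.75 ln(0.762963)
  = −0.75 × (-0.270546) = 0.202910 substitutions/site.

0.20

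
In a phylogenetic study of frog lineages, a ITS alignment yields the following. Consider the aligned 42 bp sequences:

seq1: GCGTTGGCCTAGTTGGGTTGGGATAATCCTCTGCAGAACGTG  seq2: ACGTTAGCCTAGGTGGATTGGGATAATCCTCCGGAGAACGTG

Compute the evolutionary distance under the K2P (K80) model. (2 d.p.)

Of 42 sites, 4 differences are transitions and 2 are transversions, so P = 4/42 ≈ 0.095238 and Q = 2/42 ≈ 0.047619.
Under the Kimura two-parameter model, d = −½ ln(1 − 2P − Q) − ¼ ln(1 − 2Q).
1 − 2P − Q = 0.761905, giving −½ ln(0.761905) = 0.135967.
1 − 2Q = 0.904762, giving −¼ ln(0.904762) = 0.025021.
d = 0.135967 + 0.025021 = 0.160988.

0.16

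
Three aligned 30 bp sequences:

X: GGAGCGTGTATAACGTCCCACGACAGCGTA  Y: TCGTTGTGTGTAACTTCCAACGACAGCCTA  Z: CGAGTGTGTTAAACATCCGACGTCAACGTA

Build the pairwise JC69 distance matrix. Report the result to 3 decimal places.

d(X,Y) = 0.383, d(X,Z) = 0.330, d(Y,Z) = 0.503

X–Y: 9/30 sites differ → p = 0.3, d = −0.75 ln(1 − 0.4) = 0.383119 ≈ 0.383.
X–Z: 8/30 sites differ → p ≈ 0.266667, d = −0.75 ln(1 − 0.355556) = 0.329526 ≈ 0.330.
Y–Z: 11/30 sites differ → p ≈ 0.366667, d = −0.75 ln(1 − 0.488889) = 0.503376 ≈ 0.503.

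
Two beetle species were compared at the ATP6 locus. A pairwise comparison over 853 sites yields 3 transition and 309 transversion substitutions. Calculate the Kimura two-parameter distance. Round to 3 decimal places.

0.553

P = 3/853 ≈ 0.003517 and Q = 309/853 ≈ 0.362251.
Under the Kimura two-parameter model, d = −½ ln(1 − 2P − Q) − ¼ ln(1 − 2Q).
1 − 2P − Q = 0.630715, giving −½ ln(0.630715) = 0.230451.
1 − 2Q = 0.275498, giving −¼ ln(0.275498) = 0.322294.
d = 0.230451 + 0.322294 = 0.552745.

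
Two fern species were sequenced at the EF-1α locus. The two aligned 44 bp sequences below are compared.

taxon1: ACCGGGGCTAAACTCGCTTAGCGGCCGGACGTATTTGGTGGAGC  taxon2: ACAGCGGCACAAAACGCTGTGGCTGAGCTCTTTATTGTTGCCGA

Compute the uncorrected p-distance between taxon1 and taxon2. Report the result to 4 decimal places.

The sequences differ at 22 of 44 positions.
p = 22/44 = 0.5000.

0.5000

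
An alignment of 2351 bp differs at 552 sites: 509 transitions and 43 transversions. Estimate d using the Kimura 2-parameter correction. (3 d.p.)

P = 509/2351 ≈ 0.216504 and Q = 43/2351 ≈ 0.01829.
Under the Kimura two-parameter model, d = −½ ln(1 − 2P − Q) − ¼ ln(1 − 2Q).
1 − 2P − Q = 0.548702, giving −½ ln(0.548702) = 0.300100.
1 − 2Q = 0.96342, giving −¼ ln(0.96342) = 0.009316.
d = 0.300100 + 0.009316 = 0.309416.

0.309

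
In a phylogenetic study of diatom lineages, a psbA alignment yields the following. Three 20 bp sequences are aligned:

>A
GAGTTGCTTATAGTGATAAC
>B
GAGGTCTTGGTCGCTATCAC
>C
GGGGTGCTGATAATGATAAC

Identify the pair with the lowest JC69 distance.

A–B: 9/20 differ, p = 0.450, d = 0.687.
A–C: 4/20 differ, p = 0.200, d = 0.233.
B–C: 9/20 differ, p = 0.450, d = 0.687.
The smallest distance is between A and C.

A and C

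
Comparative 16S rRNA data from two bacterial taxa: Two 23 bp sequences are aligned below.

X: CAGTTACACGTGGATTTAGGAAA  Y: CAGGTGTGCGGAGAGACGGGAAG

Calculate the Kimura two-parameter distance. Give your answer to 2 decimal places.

0.87

Of 23 sites, 7 differences are transitions and 4 are transversions, so P = 7/23 ≈ 0.304348 and Q = 4/23 ≈ 0.173913.
Under the Kimura two-parameter model, d = −½ ln(1 − 2P − Q) − ¼ ln(1 − 2Q).
1 − 2P − Q = 0.217391, giving −½ ln(0.217391) = 0.763029.
1 − 2Q = 0.652174, giving −¼ ln(0.652174) = 0.106861.
d = 0.763029 + 0.106861 = 0.869890.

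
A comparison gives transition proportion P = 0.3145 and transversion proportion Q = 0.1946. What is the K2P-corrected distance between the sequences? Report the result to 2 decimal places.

Under the Kimura two-parameter model, d = −½ ln(1 − 2P − Q) − ¼ ln(1 − 2Q).
1 − 2P − Q = 0.1764, giving −½ ln(0.1764) = 0.867501.
1 − 2Q = 0.6108, giving −¼ ln(0.6108) = 0.123246.
d = 0.867501 + 0.123246 = 0.990747.

0.99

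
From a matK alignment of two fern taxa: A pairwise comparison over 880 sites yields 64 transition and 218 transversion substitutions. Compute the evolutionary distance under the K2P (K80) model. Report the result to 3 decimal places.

0.421

P = 64/880 ≈ 0.072727 and Q = 218/880 ≈ 0.247727.
Under the Kimura two-parameter model, d = −½ ln(1 − 2P − Q) − ¼ ln(1 − 2Q).
1 − 2P − Q = 0.606819, giving −½ ln(0.606819) = 0.249762.
1 − 2Q = 0.504546, giving −¼ ln(0.504546) = 0.171024.
d = 0.249762 + 0.171024 = 0.420786.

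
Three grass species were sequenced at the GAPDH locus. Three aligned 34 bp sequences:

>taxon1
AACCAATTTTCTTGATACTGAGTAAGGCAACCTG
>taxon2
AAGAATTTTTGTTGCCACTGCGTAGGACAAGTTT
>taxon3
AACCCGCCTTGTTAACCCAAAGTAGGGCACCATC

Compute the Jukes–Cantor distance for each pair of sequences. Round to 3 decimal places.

taxon1–taxon2: 12/34 sites differ → p ≈ 0.352941, d = −0.75 ln(1 − 0.470588) = 0.476991 ≈ 0.477.
taxon1–taxon3: 14/34 sites differ → p ≈ 0.411765, d = −0.75 ln(1 − 0.54902) = 0.597249 ≈ 0.597.
taxon2–taxon3: 17/34 sites differ → p = 0.5, d = −0.75 ln(1 − 0.666667) = 0.823960 ≈ 0.824.

d(taxon1,taxon2) = 0.477, d(taxon1,taxon3) = 0.597, d(taxon2,taxon3) = 0.824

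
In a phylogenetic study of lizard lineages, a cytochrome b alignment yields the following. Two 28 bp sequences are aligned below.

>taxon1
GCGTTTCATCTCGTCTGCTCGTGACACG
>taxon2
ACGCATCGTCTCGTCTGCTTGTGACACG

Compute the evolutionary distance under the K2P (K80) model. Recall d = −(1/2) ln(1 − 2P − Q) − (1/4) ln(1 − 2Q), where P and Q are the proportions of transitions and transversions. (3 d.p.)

0.212

Of 28 sites, 4 differences are transitions and 1 are transversions, so P = 4/28 ≈ 0.142857 and Q = 1/28 ≈ 0.035714.
Under the Kimura two-parameter model, d = −½ ln(1 − 2P − Q) − ¼ ln(1 − 2Q).
1 − 2P − Q = 0.678572, giving −½ ln(0.678572) = 0.193882.
1 − 2Q = 0.928572, giving −¼ ln(0.928572) = 0.018527.
d = 0.193882 + 0.018527 = 0.212409.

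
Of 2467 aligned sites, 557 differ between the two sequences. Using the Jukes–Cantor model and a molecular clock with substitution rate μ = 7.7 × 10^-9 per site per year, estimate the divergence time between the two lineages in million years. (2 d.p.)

17.44

p = 557/2467 ≈ 0.22578.
d = −(3/4) ln(1 − 4p/3) = −0.75 ln(1 − 0.30104) = −0.75 ln(0.69896)
  = −0.75 × (-0.358162) = 0.268622 substitutions/site.
Under a molecular clock d = 2μt, so t = d/(2μ) = 0.268622 / (2 × 7.7 × 10^-9) = 17.44 million years.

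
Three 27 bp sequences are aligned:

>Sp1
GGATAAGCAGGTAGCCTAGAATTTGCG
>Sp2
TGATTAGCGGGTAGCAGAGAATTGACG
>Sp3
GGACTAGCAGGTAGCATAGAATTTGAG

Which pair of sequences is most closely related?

Sp1–Sp2: 7/27 differ, p = 0.259, d = 0.318.
Sp1–Sp3: 4/27 differ, p = 0.148, d = 0.165.
Sp2–Sp3: 7/27 differ, p = 0.259, d = 0.318.
The smallest distance is between Sp1 and Sp3.

Sp1 and Sp3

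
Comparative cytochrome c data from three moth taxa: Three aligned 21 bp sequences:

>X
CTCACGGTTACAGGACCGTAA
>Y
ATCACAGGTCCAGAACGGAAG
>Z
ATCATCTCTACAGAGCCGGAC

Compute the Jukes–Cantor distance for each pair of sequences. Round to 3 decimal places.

d(X,Y) = 0.532, d(X,Z) = 0.635, d(Y,Z) = 0.635

X–Y: 8/21 sites differ → p ≈ 0.380952, d = −0.75 ln(1 − 0.507936) = 0.531860 ≈ 0.532.
X–Z: 9/21 sites differ → p ≈ 0.428571, d = −0.75 ln(1 − 0.571428) = 0.635472 ≈ 0.635.
Y–Z: 9/21 sites differ → p ≈ 0.428571, d = −0.75 ln(1 − 0.571428) = 0.635472 ≈ 0.635.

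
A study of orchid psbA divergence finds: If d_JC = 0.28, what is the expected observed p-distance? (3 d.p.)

p = (3/4)(1 − e^(−4d/3)) = 0.75 × (1 − e^(-0.373333)) = 0.75 × (1 − 0.688436) = 0.233673.

0.234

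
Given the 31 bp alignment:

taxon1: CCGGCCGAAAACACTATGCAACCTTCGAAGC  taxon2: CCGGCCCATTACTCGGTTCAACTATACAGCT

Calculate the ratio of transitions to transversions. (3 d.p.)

0.400

Transitions are A↔G and C↔T; transversions are all other mismatches.
Transitions: 4. Transversions: 10.
R = 4/10 = 0.400.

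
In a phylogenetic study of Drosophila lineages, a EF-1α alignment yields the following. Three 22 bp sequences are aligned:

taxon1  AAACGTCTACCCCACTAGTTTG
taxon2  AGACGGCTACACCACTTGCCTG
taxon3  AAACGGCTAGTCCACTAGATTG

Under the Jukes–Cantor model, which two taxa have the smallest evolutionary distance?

taxon1 and taxon3

taxon1–taxon2: 6/22 differ, p = 0.273, d = 0.339.
taxon1–taxon3: 4/22 differ, p = 0.182, d = 0.208.
taxon2–taxon3: 6/22 differ, p = 0.273, d = 0.339.
The smallest distance is between taxon1 and taxon3.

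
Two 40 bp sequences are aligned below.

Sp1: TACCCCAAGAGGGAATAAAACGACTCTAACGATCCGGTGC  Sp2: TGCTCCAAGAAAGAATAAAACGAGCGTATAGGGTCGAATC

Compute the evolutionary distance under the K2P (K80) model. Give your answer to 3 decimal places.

Of 40 sites, 8 differences are transitions and 7 are transversions, so P = 8/40 = 0.2 and Q = 7/40 = 0.175.
Under the Kimura two-parameter model, d = −½ ln(1 − 2P − Q) − ¼ ln(1 − 2Q).
1 − 2P − Q = 0.425, giving −½ ln(0.425) = 0.427833.
1 − 2Q = 0.65, giving −¼ ln(0.65) = 0.107696.
d = 0.427833 + 0.107696 = 0.535529.

0.536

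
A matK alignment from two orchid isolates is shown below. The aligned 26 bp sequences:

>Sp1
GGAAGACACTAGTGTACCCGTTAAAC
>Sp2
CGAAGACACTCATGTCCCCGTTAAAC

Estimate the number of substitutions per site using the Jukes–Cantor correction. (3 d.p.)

0.172

The sequences differ at 4 of 26 sites (1, 11, 12, 16), so p = 4/26 ≈ 0.153846.
d = −(3/4) ln(1 − 4p/3) = −0.75 ln(1 − 0.205128) = −0.75 ln(0.794872)
  = −0.75 × (-0.229574) = 0.172181 substitutions/site.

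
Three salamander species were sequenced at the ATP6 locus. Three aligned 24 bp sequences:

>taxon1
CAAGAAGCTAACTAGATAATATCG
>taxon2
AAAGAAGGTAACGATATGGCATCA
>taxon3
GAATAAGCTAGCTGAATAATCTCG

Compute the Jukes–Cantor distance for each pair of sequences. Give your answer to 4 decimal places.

d(taxon1,taxon2) = 0.4408, d(taxon1,taxon3) = 0.3041, d(taxon2,taxon3) = 0.8240

taxon1–taxon2: 8/24 sites differ → p ≈ 0.333333, d = −0.75 ln(1 − 0.444444) = 0.440839 ≈ 0.4408.
taxon1–taxon3: 6/24 sites differ → p = 0.25, d = −0.75 ln(1 − 0.333333) = 0.304098 ≈ 0.3041.
taxon2–taxon3: 12/24 sites differ → p = 0.5, d = −0.75 ln(1 − 0.666667) = 0.823960 ≈ 0.8240.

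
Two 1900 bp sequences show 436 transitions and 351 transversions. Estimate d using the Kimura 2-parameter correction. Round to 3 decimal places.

P = 436/1900 ≈ 0.229474 and Q = 351/1900 ≈ 0.184737.
Under the Kimura two-parameter model, d = −½ ln(1 − 2P − Q) − ¼ ln(1 − 2Q).
1 − 2P − Q = 0.356315, giving −½ ln(0.356315) = 0.515970.
1 − 2Q = 0.630526, giving −¼ ln(0.630526) = 0.115300.
d = 0.515970 + 0.115300 = 0.631270.

0.631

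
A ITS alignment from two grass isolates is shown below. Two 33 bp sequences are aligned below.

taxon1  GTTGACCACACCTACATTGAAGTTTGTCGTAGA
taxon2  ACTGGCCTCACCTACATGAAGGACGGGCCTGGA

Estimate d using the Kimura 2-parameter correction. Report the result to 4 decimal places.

0.5788

Of 33 sites, 7 differences are transitions and 6 are transversions, so P = 7/33 ≈ 0.212121 and Q = 6/33 ≈ 0.181818.
Under the Kimura two-parameter model, d = −½ ln(1 − 2P − Q) − ¼ ln(1 − 2Q).
1 − 2P − Q = 0.39394, giving −½ ln(0.39394) = 0.465778.
1 − 2Q = 0.636364, giving −¼ ln(0.636364) = 0.112996.
d = 0.465778 + 0.112996 = 0.578774.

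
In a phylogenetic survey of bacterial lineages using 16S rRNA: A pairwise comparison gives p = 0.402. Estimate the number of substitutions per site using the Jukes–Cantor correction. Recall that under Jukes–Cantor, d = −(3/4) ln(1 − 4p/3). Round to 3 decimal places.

d = −(3/4) ln(1 − 4p/3) = −0.75 ln(1 − 0.536) = −0.75 ln(0.464)
  = −0.75 × (-0.767871) = 0.575903 substitutions/site.

0.576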